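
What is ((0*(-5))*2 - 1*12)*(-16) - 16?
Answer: 176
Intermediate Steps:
((0*(-5))*2 - 1*12)*(-16) - 16 = (0*2 - 12)*(-16) - 16 = (0 - 12)*(-16) - 16 = -12*(-16) - 16 = 192 - 16 = 176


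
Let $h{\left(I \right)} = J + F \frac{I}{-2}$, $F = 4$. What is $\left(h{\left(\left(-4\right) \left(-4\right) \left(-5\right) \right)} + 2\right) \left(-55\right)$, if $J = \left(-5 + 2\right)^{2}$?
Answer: $-9405$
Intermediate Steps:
$J = 9$ ($J = \left(-3\right)^{2} = 9$)
$h{\left(I \right)} = 9 - 2 I$ ($h{\left(I \right)} = 9 + 4 \frac{I}{-2} = 9 + 4 I \left(- \frac{1}{2}\right) = 9 + 4 \left(- \frac{I}{2}\right) = 9 - 2 I$)
$\left(h{\left(\left(-4\right) \left(-4\right) \left(-5\right) \right)} + 2\right) \left(-55\right) = \left(\left(9 - 2 \left(-4\right) \left(-4\right) \left(-5\right)\right) + 2\right) \left(-55\right) = \left(\left(9 - 2 \cdot 16 \left(-5\right)\right) + 2\right) \left(-55\right) = \left(\left(9 - -160\right) + 2\right) \left(-55\right) = \left(\left(9 + 160\right) + 2\right) \left(-55\right) = \left(169 + 2\right) \left(-55\right) = 171 \left(-55\right) = -9405$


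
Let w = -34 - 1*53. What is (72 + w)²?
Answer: 225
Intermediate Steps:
w = -87 (w = -34 - 53 = -87)
(72 + w)² = (72 - 87)² = (-15)² = 225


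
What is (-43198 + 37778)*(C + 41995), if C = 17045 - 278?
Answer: -318490040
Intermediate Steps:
C = 16767
(-43198 + 37778)*(C + 41995) = (-43198 + 37778)*(16767 + 41995) = -5420*58762 = -318490040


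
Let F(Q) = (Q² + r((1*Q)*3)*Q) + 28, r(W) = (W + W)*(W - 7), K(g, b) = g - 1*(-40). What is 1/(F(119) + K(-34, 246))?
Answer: 1/29752295 ≈ 3.3611e-8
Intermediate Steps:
K(g, b) = 40 + g (K(g, b) = g + 40 = 40 + g)
r(W) = 2*W*(-7 + W) (r(W) = (2*W)*(-7 + W) = 2*W*(-7 + W))
F(Q) = 28 + Q² + 6*Q²*(-7 + 3*Q) (F(Q) = (Q² + (2*((1*Q)*3)*(-7 + (1*Q)*3))*Q) + 28 = (Q² + (2*(Q*3)*(-7 + Q*3))*Q) + 28 = (Q² + (2*(3*Q)*(-7 + 3*Q))*Q) + 28 = (Q² + (6*Q*(-7 + 3*Q))*Q) + 28 = (Q² + 6*Q²*(-7 + 3*Q)) + 28 = 28 + Q² + 6*Q²*(-7 + 3*Q))
1/(F(119) + K(-34, 246)) = 1/((28 - 41*119² + 18*119³) + (40 - 34)) = 1/((28 - 41*14161 + 18*1685159) + 6) = 1/((28 - 580601 + 30332862) + 6) = 1/(29752289 + 6) = 1/29752295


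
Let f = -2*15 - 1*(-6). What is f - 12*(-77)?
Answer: 900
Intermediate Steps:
f = -24 (f = -30 + 6 = -24)
f - 12*(-77) = -24 - 12*(-77) = -24 + 924 = 900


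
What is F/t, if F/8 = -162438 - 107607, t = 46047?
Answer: -720120/15349 ≈ -46.916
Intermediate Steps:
F = -2160360 (F = 8*(-162438 - 107607) = 8*(-270045) = -2160360)
F/t = -2160360/46047 = -2160360*1/46047 = -720120/15349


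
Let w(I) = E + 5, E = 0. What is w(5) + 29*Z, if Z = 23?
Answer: 672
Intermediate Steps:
w(I) = 5 (w(I) = 0 + 5 = 5)
w(5) + 29*Z = 5 + 29*23 = 5 + 667 = 672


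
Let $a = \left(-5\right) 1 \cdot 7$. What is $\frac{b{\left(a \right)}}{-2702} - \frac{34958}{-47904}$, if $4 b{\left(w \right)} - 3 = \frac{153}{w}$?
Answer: $\frac{826638227}{1132570320} \approx 0.72988$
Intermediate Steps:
$a = -35$ ($a = \left(-5\right) 7 = -35$)
$b{\left(w \right)} = \frac{3}{4} + \frac{153}{4 w}$ ($b{\left(w \right)} = \frac{3}{4} + \frac{153 \frac{1}{w}}{4} = \frac{3}{4} + \frac{153}{4 w}$)
$\frac{b{\left(a \right)}}{-2702} - \frac{34958}{-47904} = \frac{\frac{3}{4} \frac{1}{-35} \left(51 - 35\right)}{-2702} - \frac{34958}{-47904} = \frac{3}{4} \left(- \frac{1}{35}\right) 16 \left(- \frac{1}{2702}\right) - - \frac{17479}{23952} = \left(- \frac{12}{35}\right) \left(- \frac{1}{2702}\right) + \frac{17479}{23952} = \frac{6}{47285} + \frac{17479}{23952} = \frac{826638227}{1132570320}$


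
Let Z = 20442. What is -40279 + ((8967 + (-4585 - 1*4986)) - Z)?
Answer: -61325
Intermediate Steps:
-40279 + ((8967 + (-4585 - 1*4986)) - Z) = -40279 + ((8967 + (-4585 - 1*4986)) - 1*20442) = -40279 + ((8967 + (-4585 - 4986)) - 20442) = -40279 + ((8967 - 9571) - 20442) = -40279 + (-604 - 20442) = -40279 - 21046 = -61325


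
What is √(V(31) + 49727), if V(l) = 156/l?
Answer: √47792483/31 ≈ 223.01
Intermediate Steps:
√(V(31) + 49727) = √(156/31 + 49727) = √(1541693/31) = √47792483/31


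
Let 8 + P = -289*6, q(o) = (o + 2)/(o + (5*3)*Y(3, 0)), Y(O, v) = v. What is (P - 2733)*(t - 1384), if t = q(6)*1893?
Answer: -5101500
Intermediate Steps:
q(o) = (2 + o)/o (q(o) = (o + 2)/(o + (5*3)*0) = (2 + o)/(o + 15*0) = (2 + o)/(o + 0) = (2 + o)/o)
P = -1742 (P = -8 - 289*6 = -8 - 1734 = -1742)
t = 2524 (t = ((2 + 6)/6)*1893 = ((⅙)*8)*1893 = (4/3)*1893 = 2524)
(P - 2733)*(t - 1384) = (-1742 - 2733)*(2524 - 1384) = -4475*1140 = -5101500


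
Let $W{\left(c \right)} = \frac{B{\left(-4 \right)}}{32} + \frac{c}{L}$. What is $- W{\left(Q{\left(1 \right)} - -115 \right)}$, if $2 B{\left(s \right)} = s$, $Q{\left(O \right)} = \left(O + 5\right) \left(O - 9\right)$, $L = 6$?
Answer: $- \frac{533}{48} \approx -11.104$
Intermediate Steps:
$Q{\left(O \right)} = \left(-9 + O\right) \left(5 + O\right)$ ($Q{\left(O \right)} = \left(5 + O\right) \left(-9 + O\right) = \left(-9 + O\right) \left(5 + O\right)$)
$B{\left(s \right)} = \frac{s}{2}$
$W{\left(c \right)} = - \frac{1}{16} + \frac{c}{6}$ ($W{\left(c \right)} = \frac{\frac{1}{2} \left(-4\right)}{32} + \frac{c}{6} = \left(-2\right) \frac{1}{32} + c \frac{1}{6} = - \frac{1}{16} + \frac{c}{6}$)
$- W{\left(Q{\left(1 \right)} - -115 \right)} = - (- \frac{1}{16} + \frac{\left(-45 + 1^{2} - 4\right) - -115}{6}) = - (- \frac{1}{16} + \frac{\left(-45 + 1 - 4\right) + 115}{6}) = - (- \frac{1}{16} + \frac{-48 + 115}{6}) = - (- \frac{1}{16} + \frac{1}{6} \cdot 67) = - (- \frac{1}{16} + \frac{67}{6}) = \left(-1\right) \frac{533}{48} = - \frac{533}{48}$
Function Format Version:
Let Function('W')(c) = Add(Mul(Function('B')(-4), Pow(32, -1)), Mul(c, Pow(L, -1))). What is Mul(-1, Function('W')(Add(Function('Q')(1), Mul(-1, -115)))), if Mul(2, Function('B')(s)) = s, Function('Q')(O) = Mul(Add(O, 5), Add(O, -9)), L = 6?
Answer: Rational(-533, 48) ≈ -11.104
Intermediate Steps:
Function('Q')(O) = Mul(Add(-9, O), Add(5, O)) (Function('Q')(O) = Mul(Add(5, O), Add(-9, O)) = Mul(Add(-9, O), Add(5, O)))
Function('B')(s) = Mul(Rational(1, 2), s)
Function('W')(c) = Add(Rational(-1, 16), Mul(Rational(1, 6), c)) (Function('W')(c) = Add(Mul(Mul(Rational(1, 2), -4), Pow(32, -1)), Mul(c, Pow(6, -1))) = Add(Mul(-2, Rational(1, 32)), Mul(c, Rational(1, 6))) = Add(Rational(-1, 16), Mul(Rational(1, 6), c)))
Mul(-1, Function('W')(Add(Function('Q')(1), Mul(-1, -115)))) = Mul(-1, Add(Rational(-1, 16), Mul(Rational(1, 6), Add(Add(-45, Pow(1, 2), Mul(-4, 1)), Mul(-1, -115))))) = Mul(-1, Add(Rational(-1, 16), Mul(Rational(1, 6), Add(Add(-45, 1, -4), 115)))) = Mul(-1, Add(Rational(-1, 16), Mul(Rational(1, 6), Add(-48, 115)))) = Mul(-1, Add(Rational(-1, 16), Mul(Rational(1, 6), 67))) = Mul(-1, Add(Rational(-1, 16), Rational(67, 6))) = Mul(-1, Rational(533, 48)) = Rational(-533, 48)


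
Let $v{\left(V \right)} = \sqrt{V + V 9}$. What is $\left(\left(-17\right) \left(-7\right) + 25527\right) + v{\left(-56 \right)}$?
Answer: $25646 + 4 i \sqrt{35} \approx 25646.0 + 23.664 i$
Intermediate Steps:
$v{\left(V \right)} = \sqrt{10} \sqrt{V}$ ($v{\left(V \right)} = \sqrt{V + 9 V} = \sqrt{10 V} = \sqrt{10} \sqrt{V}$)
$\left(\left(-17\right) \left(-7\right) + 25527\right) + v{\left(-56 \right)} = \left(\left(-17\right) \left(-7\right) + 25527\right) + \sqrt{10} \sqrt{-56} = \left(119 + 25527\right) + \sqrt{10} \cdot 2 i \sqrt{14} = 25646 + 4 i \sqrt{35}$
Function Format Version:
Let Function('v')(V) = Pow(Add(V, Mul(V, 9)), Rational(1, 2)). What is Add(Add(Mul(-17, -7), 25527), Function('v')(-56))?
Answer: Add(25646, Mul(4, I, Pow(35, Rational(1, 2)))) ≈ Add(25646., Mul(23.664, I))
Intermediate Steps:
Function('v')(V) = Mul(Pow(10, Rational(1, 2)), Pow(V, Rational(1, 2))) (Function('v')(V) = Pow(Add(V, Mul(9, V)), Rational(1, 2)) = Pow(Mul(10, V), Rational(1, 2)) = Mul(Pow(10, Rational(1, 2)), Pow(V, Rational(1, 2))))
Add(Add(Mul(-17, -7), 25527), Function('v')(-56)) = Add(Add(Mul(-17, -7), 25527), Mul(Pow(10, Rational(1, 2)), Pow(-56, Rational(1, 2)))) = Add(Add(119, 25527), Mul(Pow(10, Rational(1, 2)), Mul(2, I, Pow(14, Rational(1, 2))))) = Add(25646, Mul(4, I, Pow(35, Rational(1, 2))))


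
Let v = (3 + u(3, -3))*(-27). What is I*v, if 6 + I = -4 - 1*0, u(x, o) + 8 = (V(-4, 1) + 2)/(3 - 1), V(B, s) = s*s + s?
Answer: -810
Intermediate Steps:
V(B, s) = s + s² (V(B, s) = s² + s = s + s²)
u(x, o) = -6 (u(x, o) = -8 + (1*(1 + 1) + 2)/(3 - 1) = -8 + (1*2 + 2)/2 = -8 + (2 + 2)*(½) = -8 + 4*(½) = -8 + 2 = -6)
I = -10 (I = -6 + (-4 - 1*0) = -6 + (-4 + 0) = -6 - 4 = -10)
v = 81 (v = (3 - 6)*(-27) = -3*(-27) = 81)
I*v = -10*81 = -810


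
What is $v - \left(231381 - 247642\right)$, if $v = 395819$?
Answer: $412080$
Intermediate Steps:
$v - \left(231381 - 247642\right) = 395819 - \left(231381 - 247642\right) = 395819 - -16261 = 395819 + 16261 = 412080$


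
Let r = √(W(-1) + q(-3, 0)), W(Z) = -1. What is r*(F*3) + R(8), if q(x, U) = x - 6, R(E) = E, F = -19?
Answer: 8 - 57*I*√10 ≈ 8.0 - 180.25*I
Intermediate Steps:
q(x, U) = -6 + x
r = I*√10 (r = √(-1 + (-6 - 3)) = √(-1 - 9) = √(-10) = I*√10 ≈ 3.1623*I)
r*(F*3) + R(8) = (I*√10)*(-19*3) + 8 = (I*√10)*(-57) + 8 = -57*I*√10 + 8 = 8 - 57*I*√10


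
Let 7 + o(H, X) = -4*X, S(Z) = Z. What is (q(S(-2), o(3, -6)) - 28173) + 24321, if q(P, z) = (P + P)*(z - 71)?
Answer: -3636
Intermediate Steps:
o(H, X) = -7 - 4*X
q(P, z) = 2*P*(-71 + z) (q(P, z) = (2*P)*(-71 + z) = 2*P*(-71 + z))
(q(S(-2), o(3, -6)) - 28173) + 24321 = (2*(-2)*(-71 + (-7 - 4*(-6))) - 28173) + 24321 = (2*(-2)*(-71 + (-7 + 24)) - 28173) + 24321 = (2*(-2)*(-71 + 17) - 28173) + 24321 = (2*(-2)*(-54) - 28173) + 24321 = (216 - 28173) + 24321 = -27957 + 24321 = -3636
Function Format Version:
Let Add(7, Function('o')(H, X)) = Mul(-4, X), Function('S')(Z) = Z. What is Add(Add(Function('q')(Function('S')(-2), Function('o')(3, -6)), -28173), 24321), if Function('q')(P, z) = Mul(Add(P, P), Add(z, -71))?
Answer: -3636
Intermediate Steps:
Function('o')(H, X) = Add(-7, Mul(-4, X))
Function('q')(P, z) = Mul(2, P, Add(-71, z)) (Function('q')(P, z) = Mul(Mul(2, P), Add(-71, z)) = Mul(2, P, Add(-71, z)))
Add(Add(Function('q')(Function('S')(-2), Function('o')(3, -6)), -28173), 24321) = Add(Add(Mul(2, -2, Add(-71, Add(-7, Mul(-4, -6)))), -28173), 24321) = Add(Add(Mul(2, -2, Add(-71, Add(-7, 24))), -28173), 24321) = Add(Add(Mul(2, -2, Add(-71, 17)), -28173), 24321) = Add(Add(Mul(2, -2, -54), -28173), 24321) = Add(Add(216, -28173), 24321) = Add(-27957, 24321) = -3636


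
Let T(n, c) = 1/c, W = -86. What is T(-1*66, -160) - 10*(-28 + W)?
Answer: 182399/160 ≈ 1140.0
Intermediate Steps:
T(-1*66, -160) - 10*(-28 + W) = 1/(-160) - 10*(-28 - 86) = -1/160 - 10*(-114) = -1/160 + 1140 = 182399/160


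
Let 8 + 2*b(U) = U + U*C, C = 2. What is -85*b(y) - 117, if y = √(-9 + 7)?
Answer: 223 - 255*I*√2/2 ≈ 223.0 - 180.31*I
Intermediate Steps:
y = I*√2 (y = √(-2) = I*√2 ≈ 1.4142*I)
b(U) = -4 + 3*U/2 (b(U) = -4 + (U + U*2)/2 = -4 + (U + 2*U)/2 = -4 + (3*U)/2 = -4 + 3*U/2)
-85*b(y) - 117 = -85*(-4 + 3*(I*√2)/2) - 117 = -85*(-4 + 3*I*√2/2) - 117 = (340 - 255*I*√2/2) - 117 = 223 - 255*I*√2/2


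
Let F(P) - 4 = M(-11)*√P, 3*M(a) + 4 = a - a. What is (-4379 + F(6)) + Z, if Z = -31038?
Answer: -35413 - 4*√6/3 ≈ -35416.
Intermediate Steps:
M(a) = -4/3 (M(a) = -4/3 + (a - a)/3 = -4/3 + (⅓)*0 = -4/3 + 0 = -4/3)
F(P) = 4 - 4*√P/3
(-4379 + F(6)) + Z = (-4379 + (4 - 4*√6/3)) - 31038 = (-4375 - 4*√6/3) - 31038 = -35413 - 4*√6/3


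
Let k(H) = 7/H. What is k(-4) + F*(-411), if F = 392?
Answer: -644455/4 ≈ -1.6111e+5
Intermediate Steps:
k(-4) + F*(-411) = 7/(-4) + 392*(-411) = 7*(-¼) - 161112 = -7/4 - 161112 = -644455/4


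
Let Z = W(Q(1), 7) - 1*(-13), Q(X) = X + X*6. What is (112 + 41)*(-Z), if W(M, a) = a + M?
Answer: -4131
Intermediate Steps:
Q(X) = 7*X (Q(X) = X + 6*X = 7*X)
W(M, a) = M + a
Z = 27 (Z = (7*1 + 7) - 1*(-13) = (7 + 7) + 13 = 14 + 13 = 27)
(112 + 41)*(-Z) = (112 + 41)*(-1*27) = 153*(-27) = -4131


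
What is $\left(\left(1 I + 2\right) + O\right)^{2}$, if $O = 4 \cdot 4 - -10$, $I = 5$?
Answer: $1089$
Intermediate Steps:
$O = 26$ ($O = 16 + 10 = 26$)
$\left(\left(1 I + 2\right) + O\right)^{2} = \left(\left(1 \cdot 5 + 2\right) + 26\right)^{2} = \left(\left(5 + 2\right) + 26\right)^{2} = \left(7 + 26\right)^{2} = 33^{2} = 1089$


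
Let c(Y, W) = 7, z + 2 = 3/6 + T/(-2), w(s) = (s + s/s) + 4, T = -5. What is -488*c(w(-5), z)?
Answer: -3416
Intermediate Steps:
w(s) = 5 + s (w(s) = (s + 1) + 4 = (1 + s) + 4 = 5 + s)
z = 1 (z = -2 + (3/6 - 5/(-2)) = -2 + (3*(1/6) - 5*(-1/2)) = -2 + (1/2 + 5/2) = -2 + 3 = 1)
-488*c(w(-5), z) = -488*7 = -3416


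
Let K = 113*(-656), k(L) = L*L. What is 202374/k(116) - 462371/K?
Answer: 1326452753/62341648 ≈ 21.277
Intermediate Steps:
k(L) = L²
K = -74128
202374/k(116) - 462371/K = 202374/(116²) - 462371/(-74128) = 202374/13456 - 462371*(-1/74128) = 202374*(1/13456) + 462371/74128 = 101187/6728 + 462371/74128 = 1326452753/62341648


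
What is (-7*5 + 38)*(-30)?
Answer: -90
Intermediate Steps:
(-7*5 + 38)*(-30) = (-35 + 38)*(-30) = 3*(-30) = -90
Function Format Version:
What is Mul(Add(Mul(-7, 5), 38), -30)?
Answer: -90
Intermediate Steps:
Mul(Add(Mul(-7, 5), 38), -30) = Mul(Add(-35, 38), -30) = Mul(3, -30) = -90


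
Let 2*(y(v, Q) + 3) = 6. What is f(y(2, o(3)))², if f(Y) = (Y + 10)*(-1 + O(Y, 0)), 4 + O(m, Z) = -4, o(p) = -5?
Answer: 8100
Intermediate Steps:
y(v, Q) = 0 (y(v, Q) = -3 + (½)*6 = -3 + 3 = 0)
O(m, Z) = -8 (O(m, Z) = -4 - 4 = -8)
f(Y) = -90 - 9*Y (f(Y) = (Y + 10)*(-1 - 8) = (10 + Y)*(-9) = -90 - 9*Y)
f(y(2, o(3)))² = (-90 - 9*0)² = (-90 + 0)² = (-90)² = 8100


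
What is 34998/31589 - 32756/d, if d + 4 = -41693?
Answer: 2494040890/1317166533 ≈ 1.8935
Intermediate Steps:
d = -41697 (d = -4 - 41693 = -41697)
34998/31589 - 32756/d = 34998/31589 - 32756/(-41697) = 34998*(1/31589) - 32756*(-1/41697) = 34998/31589 + 32756/41697 = 2494040890/1317166533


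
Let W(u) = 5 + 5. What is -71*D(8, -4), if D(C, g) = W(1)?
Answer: -710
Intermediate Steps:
W(u) = 10
D(C, g) = 10
-71*D(8, -4) = -71*10 = -710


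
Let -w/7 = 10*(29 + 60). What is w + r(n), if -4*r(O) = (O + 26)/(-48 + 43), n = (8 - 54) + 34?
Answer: -62293/10 ≈ -6229.3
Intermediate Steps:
n = -12 (n = -46 + 34 = -12)
r(O) = 13/10 + O/20 (r(O) = -(O + 26)/(4*(-48 + 43)) = -(26 + O)/(4*(-5)) = -(26 + O)*(-1)/(4*5) = -(-26/5 - O/5)/4 = 13/10 + O/20)
w = -6230 (w = -70*(29 + 60) = -70*89 = -7*890 = -6230)
w + r(n) = -6230 + (13/10 + (1/20)*(-12)) = -6230 + (13/10 - ⅗) = -6230 + 7/10 = -62293/10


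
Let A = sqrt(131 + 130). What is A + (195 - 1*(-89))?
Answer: 284 + 3*sqrt(29) ≈ 300.16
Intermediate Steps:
A = 3*sqrt(29) (A = sqrt(261) = 3*sqrt(29) ≈ 16.155)
A + (195 - 1*(-89)) = 3*sqrt(29) + (195 - 1*(-89)) = 3*sqrt(29) + (195 + 89) = 3*sqrt(29) + 284 = 284 + 3*sqrt(29)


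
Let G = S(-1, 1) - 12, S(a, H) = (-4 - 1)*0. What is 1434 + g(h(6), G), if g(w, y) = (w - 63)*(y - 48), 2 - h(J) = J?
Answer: 5454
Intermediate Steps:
S(a, H) = 0 (S(a, H) = -5*0 = 0)
h(J) = 2 - J
G = -12 (G = 0 - 12 = -12)
g(w, y) = (-63 + w)*(-48 + y)
1434 + g(h(6), G) = 1434 + (3024 - 63*(-12) - 48*(2 - 1*6) + (2 - 1*6)*(-12)) = 1434 + (3024 + 756 - 48*(2 - 6) + (2 - 6)*(-12)) = 1434 + (3024 + 756 - 48*(-4) - 4*(-12)) = 1434 + (3024 + 756 + 192 + 48) = 1434 + 4020 = 5454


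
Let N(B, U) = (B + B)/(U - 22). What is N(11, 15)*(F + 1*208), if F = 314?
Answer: -11484/7 ≈ -1640.6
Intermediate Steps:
N(B, U) = 2*B/(-22 + U) (N(B, U) = (2*B)/(-22 + U) = 2*B/(-22 + U))
N(11, 15)*(F + 1*208) = (2*11/(-22 + 15))*(314 + 1*208) = (2*11/(-7))*(314 + 208) = (2*11*(-1/7))*522 = -22/7*522 = -11484/7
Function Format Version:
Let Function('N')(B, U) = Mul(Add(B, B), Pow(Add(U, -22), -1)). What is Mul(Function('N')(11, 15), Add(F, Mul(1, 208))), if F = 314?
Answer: Rational(-11484, 7) ≈ -1640.6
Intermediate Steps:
Function('N')(B, U) = Mul(2, B, Pow(Add(-22, U), -1)) (Function('N')(B, U) = Mul(Mul(2, B), Pow(Add(-22, U), -1)) = Mul(2, B, Pow(Add(-22, U), -1)))
Mul(Function('N')(11, 15), Add(F, Mul(1, 208))) = Mul(Mul(2, 11, Pow(Add(-22, 15), -1)), Add(314, Mul(1, 208))) = Mul(Mul(2, 11, Pow(-7, -1)), Add(314, 208)) = Mul(Mul(2, 11, Rational(-1, 7)), 522) = Mul(Rational(-22, 7), 522) = Rational(-11484, 7)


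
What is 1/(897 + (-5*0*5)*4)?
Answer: 1/897 ≈ 0.0011148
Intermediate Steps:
1/(897 + (-5*0*5)*4) = 1/(897 + (0*5)*4) = 1/(897 + 0*4) = 1/(897 + 0) = 1/897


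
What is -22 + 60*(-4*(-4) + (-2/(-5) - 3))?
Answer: 782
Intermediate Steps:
-22 + 60*(-4*(-4) + (-2/(-5) - 3)) = -22 + 60*(16 + (-⅕*(-2) - 3)) = -22 + 60*(16 + (⅖ - 3)) = -22 + 60*(16 - 13/5) = -22 + 60*(67/5) = -22 + 804 = 782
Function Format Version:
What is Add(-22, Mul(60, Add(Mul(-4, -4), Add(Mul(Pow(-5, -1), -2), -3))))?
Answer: 782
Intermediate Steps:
Add(-22, Mul(60, Add(Mul(-4, -4), Add(Mul(Pow(-5, -1), -2), -3)))) = Add(-22, Mul(60, Add(16, Add(Mul(Rational(-1, 5), -2), -3)))) = Add(-22, Mul(60, Add(16, Add(Rational(2, 5), -3)))) = Add(-22, Mul(60, Add(16, Rational(-13, 5)))) = Add(-22, Mul(60, Rational(67, 5))) = Add(-22, 804) = 782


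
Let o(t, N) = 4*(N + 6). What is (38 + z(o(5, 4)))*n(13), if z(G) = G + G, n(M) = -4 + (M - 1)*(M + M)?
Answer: 36344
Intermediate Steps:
o(t, N) = 24 + 4*N (o(t, N) = 4*(6 + N) = 24 + 4*N)
n(M) = -4 + 2*M*(-1 + M) (n(M) = -4 + (-1 + M)*(2*M) = -4 + 2*M*(-1 + M))
z(G) = 2*G
(38 + z(o(5, 4)))*n(13) = (38 + 2*(24 + 4*4))*(-4 - 2*13 + 2*13²) = (38 + 2*(24 + 16))*(-4 - 26 + 2*169) = (38 + 2*40)*(-4 - 26 + 338) = (38 + 80)*308 = 118*308 = 36344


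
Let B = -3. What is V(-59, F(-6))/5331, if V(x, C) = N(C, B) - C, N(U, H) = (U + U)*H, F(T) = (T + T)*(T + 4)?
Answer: -56/1777 ≈ -0.031514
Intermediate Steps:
F(T) = 2*T*(4 + T) (F(T) = (2*T)*(4 + T) = 2*T*(4 + T))
N(U, H) = 2*H*U (N(U, H) = (2*U)*H = 2*H*U)
V(x, C) = -7*C (V(x, C) = 2*(-3)*C - C = -6*C - C = -7*C)
V(-59, F(-6))/5331 = -14*(-6)*(4 - 6)/5331 = -14*(-6)*(-2)*(1/5331) = -7*24*(1/5331) = -168*1/5331 = -56/1777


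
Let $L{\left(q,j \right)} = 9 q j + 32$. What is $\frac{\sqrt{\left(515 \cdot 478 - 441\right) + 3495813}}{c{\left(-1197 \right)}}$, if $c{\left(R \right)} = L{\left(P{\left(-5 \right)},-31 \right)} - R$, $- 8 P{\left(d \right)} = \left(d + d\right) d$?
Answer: $\frac{28 \sqrt{76358}}{11891} \approx 0.65068$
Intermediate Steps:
$P{\left(d \right)} = - \frac{d^{2}}{4}$ ($P{\left(d \right)} = - \frac{\left(d + d\right) d}{8} = - \frac{2 d d}{8} = - \frac{2 d^{2}}{8} = - \frac{d^{2}}{4}$)
$L{\left(q,j \right)} = 32 + 9 j q$ ($L{\left(q,j \right)} = 9 j q + 32 = 32 + 9 j q$)
$c{\left(R \right)} = \frac{7103}{4} - R$ ($c{\left(R \right)} = \left(32 + 9 \left(-31\right) \left(- \frac{\left(-5\right)^{2}}{4}\right)\right) - R = \left(32 + 9 \left(-31\right) \left(\left(- \frac{1}{4}\right) 25\right)\right) - R = \left(32 + 9 \left(-31\right) \left(- \frac{25}{4}\right)\right) - R = \left(32 + \frac{6975}{4}\right) - R = \frac{7103}{4} - R$)
$\frac{\sqrt{\left(515 \cdot 478 - 441\right) + 3495813}}{c{\left(-1197 \right)}} = \frac{\sqrt{\left(515 \cdot 478 - 441\right) + 3495813}}{\frac{7103}{4} - -1197} = \frac{\sqrt{\left(246170 - 441\right) + 3495813}}{\frac{7103}{4} + 1197} = \frac{\sqrt{245729 + 3495813}}{\frac{11891}{4}} = \sqrt{3741542} \cdot \frac{4}{11891} = 7 \sqrt{76358} \cdot \frac{4}{11891} = \frac{28 \sqrt{76358}}{11891}$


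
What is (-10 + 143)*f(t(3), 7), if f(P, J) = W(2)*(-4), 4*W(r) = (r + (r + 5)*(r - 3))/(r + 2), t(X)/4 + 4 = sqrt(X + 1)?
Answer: 665/4 ≈ 166.25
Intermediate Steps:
t(X) = -16 + 4*sqrt(1 + X) (t(X) = -16 + 4*sqrt(X + 1) = -16 + 4*sqrt(1 + X))
W(r) = (r + (-3 + r)*(5 + r))/(4*(2 + r)) (W(r) = ((r + (r + 5)*(r - 3))/(r + 2))/4 = ((r + (5 + r)*(-3 + r))/(2 + r))/4 = ((r + (-3 + r)*(5 + r))/(2 + r))/4 = (r + (-3 + r)*(5 + r))/(4*(2 + r)))
f(P, J) = 5/4 (f(P, J) = ((-15 + 2**2 + 3*2)/(4*(2 + 2)))*(-4) = ((1/4)*(-15 + 4 + 6)/4)*(-4) = ((1/4)*(1/4)*(-5))*(-4) = -5/16*(-4) = 5/4)
(-10 + 143)*f(t(3), 7) = (-10 + 143)*(5/4) = 133*(5/4) = 665/4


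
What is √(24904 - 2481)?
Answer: √22423 ≈ 149.74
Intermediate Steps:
√(24904 - 2481) = √22423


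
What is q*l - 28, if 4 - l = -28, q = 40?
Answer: 1252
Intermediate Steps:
l = 32 (l = 4 - 1*(-28) = 4 + 28 = 32)
q*l - 28 = 40*32 - 28 = 1280 - 28 = 1252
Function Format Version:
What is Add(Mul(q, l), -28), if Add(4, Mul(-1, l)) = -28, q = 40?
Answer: 1252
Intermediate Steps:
l = 32 (l = Add(4, Mul(-1, -28)) = Add(4, 28) = 32)
Add(Mul(q, l), -28) = Add(Mul(40, 32), -28) = Add(1280, -28) = 1252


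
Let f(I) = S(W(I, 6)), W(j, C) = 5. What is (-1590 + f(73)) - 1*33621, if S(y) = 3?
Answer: -35208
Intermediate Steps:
f(I) = 3
(-1590 + f(73)) - 1*33621 = (-1590 + 3) - 1*33621 = -1587 - 33621 = -35208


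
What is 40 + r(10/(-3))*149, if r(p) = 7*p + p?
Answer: -11800/3 ≈ -3933.3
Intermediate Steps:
r(p) = 8*p
40 + r(10/(-3))*149 = 40 + (8*(10/(-3)))*149 = 40 + (8*(10*(-1/3)))*149 = 40 + (8*(-10/3))*149 = 40 - 80/3*149 = 40 - 11920/3 = -11800/3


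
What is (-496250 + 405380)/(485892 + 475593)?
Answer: -6058/64099 ≈ -0.094510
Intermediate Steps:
(-496250 + 405380)/(485892 + 475593) = -90870/961485 = -90870*1/961485 = -6058/64099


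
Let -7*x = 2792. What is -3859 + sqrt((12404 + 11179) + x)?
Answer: -3859 + sqrt(1136023)/7 ≈ -3706.7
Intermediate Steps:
x = -2792/7 (x = -1/7*2792 = -2792/7 ≈ -398.86)
-3859 + sqrt((12404 + 11179) + x) = -3859 + sqrt((12404 + 11179) - 2792/7) = -3859 + sqrt(23583 - 2792/7) = -3859 + sqrt(162289/7) = -3859 + sqrt(1136023)/7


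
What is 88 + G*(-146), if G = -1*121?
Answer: 17754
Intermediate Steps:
G = -121
88 + G*(-146) = 88 - 121*(-146) = 88 + 17666 = 17754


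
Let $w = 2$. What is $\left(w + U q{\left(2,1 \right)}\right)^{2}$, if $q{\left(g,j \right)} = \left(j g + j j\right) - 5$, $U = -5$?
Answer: $144$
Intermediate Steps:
$q{\left(g,j \right)} = -5 + j^{2} + g j$ ($q{\left(g,j \right)} = \left(g j + j^{2}\right) - 5 = \left(j^{2} + g j\right) - 5 = -5 + j^{2} + g j$)
$\left(w + U q{\left(2,1 \right)}\right)^{2} = \left(2 - 5 \left(-5 + 1^{2} + 2 \cdot 1\right)\right)^{2} = \left(2 - 5 \left(-5 + 1 + 2\right)\right)^{2} = \left(2 - -10\right)^{2} = \left(2 + 10\right)^{2} = 12^{2} = 144$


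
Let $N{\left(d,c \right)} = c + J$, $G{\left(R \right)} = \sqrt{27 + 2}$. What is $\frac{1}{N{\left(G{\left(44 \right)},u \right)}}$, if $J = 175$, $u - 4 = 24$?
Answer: $\frac{1}{203} \approx 0.0049261$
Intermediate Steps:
$u = 28$ ($u = 4 + 24 = 28$)
$G{\left(R \right)} = \sqrt{29}$
$N{\left(d,c \right)} = 175 + c$ ($N{\left(d,c \right)} = c + 175 = 175 + c$)
$\frac{1}{N{\left(G{\left(44 \right)},u \right)}} = \frac{1}{175 + 28} = \frac{1}{203}$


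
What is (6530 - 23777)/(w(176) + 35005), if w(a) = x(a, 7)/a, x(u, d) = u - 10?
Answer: -505912/1026841 ≈ -0.49269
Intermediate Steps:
x(u, d) = -10 + u
w(a) = (-10 + a)/a
(6530 - 23777)/(w(176) + 35005) = (6530 - 23777)/((-10 + 176)/176 + 35005) = -17247/((1/176)*166 + 35005) = -17247/(83/88 + 35005) = -17247/3080523/88 = -17247*88/3080523 = -505912/1026841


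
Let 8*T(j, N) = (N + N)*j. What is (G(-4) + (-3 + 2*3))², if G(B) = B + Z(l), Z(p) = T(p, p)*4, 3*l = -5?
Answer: 256/81 ≈ 3.1605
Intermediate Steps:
l = -5/3 (l = (⅓)*(-5) = -5/3 ≈ -1.6667)
T(j, N) = N*j/4 (T(j, N) = ((N + N)*j)/8 = ((2*N)*j)/8 = (2*N*j)/8 = N*j/4)
Z(p) = p² (Z(p) = (p*p/4)*4 = (p²/4)*4 = p²)
G(B) = 25/9 + B (G(B) = B + (-5/3)² = B + 25/9 = 25/9 + B)
(G(-4) + (-3 + 2*3))² = ((25/9 - 4) + (-3 + 2*3))² = (-11/9 + (-3 + 6))² = (-11/9 + 3)² = (16/9)² = 256/81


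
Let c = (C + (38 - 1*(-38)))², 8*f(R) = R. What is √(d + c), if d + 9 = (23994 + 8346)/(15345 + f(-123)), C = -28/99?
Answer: √93785869318515247/4047021 ≈ 75.672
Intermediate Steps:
f(R) = R/8
C = -28/99 (C = -28*1/99 = -28/99 ≈ -0.28283)
c = 56190016/9801 (c = (-28/99 + (38 - 1*(-38)))² = (-28/99 + (38 + 38))² = (-28/99 + 76)² = (7496/99)² = 56190016/9801 ≈ 5733.1)
d = -281671/40879 (d = -9 + (23994 + 8346)/(15345 + (⅛)*(-123)) = -9 + 32340/(15345 - 123/8) = -9 + 32340/(122637/8) = -9 + 32340*(8/122637) = -9 + 86240/40879 = -281671/40879 ≈ -6.8904)
√(d + c) = √(-281671/40879 + 56190016/9801) = √(2294231006593/400655079) = √93785869318515247/4047021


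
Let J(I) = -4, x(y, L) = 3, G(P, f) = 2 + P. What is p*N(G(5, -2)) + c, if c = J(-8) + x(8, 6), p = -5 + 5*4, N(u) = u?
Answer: 104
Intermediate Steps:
p = 15 (p = -5 + 20 = 15)
c = -1 (c = -4 + 3 = -1)
p*N(G(5, -2)) + c = 15*(2 + 5) - 1 = 15*7 - 1 = 105 - 1 = 104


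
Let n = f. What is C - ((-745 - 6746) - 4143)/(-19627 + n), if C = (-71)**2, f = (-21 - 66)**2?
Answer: 30386372/6029 ≈ 5040.0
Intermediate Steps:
f = 7569 (f = (-87)**2 = 7569)
n = 7569
C = 5041
C - ((-745 - 6746) - 4143)/(-19627 + n) = 5041 - ((-745 - 6746) - 4143)/(-19627 + 7569) = 5041 - (-7491 - 4143)/(-12058) = 5041 - (-11634)*(-1)/12058 = 5041 - 1*5817/6029 = 5041 - 5817/6029 = 30386372/6029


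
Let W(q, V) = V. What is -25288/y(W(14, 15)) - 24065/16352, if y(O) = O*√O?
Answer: -24065/16352 - 25288*√15/225 ≈ -436.76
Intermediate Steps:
y(O) = O^(3/2)
-25288/y(W(14, 15)) - 24065/16352 = -25288*√15/225 - 24065/16352 = -24065/16352 - 25288*√15/225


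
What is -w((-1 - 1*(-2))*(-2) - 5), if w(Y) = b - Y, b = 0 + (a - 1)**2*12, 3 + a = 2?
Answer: -55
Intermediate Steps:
a = -1 (a = -3 + 2 = -1)
b = 48 (b = 0 + (-1 - 1)**2*12 = 0 + (-2)**2*12 = 0 + 4*12 = 0 + 48 = 48)
w(Y) = 48 - Y
-w((-1 - 1*(-2))*(-2) - 5) = -(48 - ((-1 - 1*(-2))*(-2) - 5)) = -(48 - ((-1 + 2)*(-2) - 5)) = -(48 - (1*(-2) - 5)) = -(48 - (-2 - 5)) = -(48 - 1*(-7)) = -(48 + 7) = -1*55 = -55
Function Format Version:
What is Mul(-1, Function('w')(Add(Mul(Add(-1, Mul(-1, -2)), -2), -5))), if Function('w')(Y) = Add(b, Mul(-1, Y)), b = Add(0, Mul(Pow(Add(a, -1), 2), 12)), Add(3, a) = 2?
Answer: -55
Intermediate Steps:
a = -1 (a = Add(-3, 2) = -1)
b = 48 (b = Add(0, Mul(Pow(Add(-1, -1), 2), 12)) = Add(0, Mul(Pow(-2, 2), 12)) = Add(0, Mul(4, 12)) = Add(0, 48) = 48)
Function('w')(Y) = Add(48, Mul(-1, Y))
Mul(-1, Function('w')(Add(Mul(Add(-1, Mul(-1, -2)), -2), -5))) = Mul(-1, Add(48, Mul(-1, Add(Mul(Add(-1, Mul(-1, -2)), -2), -5)))) = Mul(-1, Add(48, Mul(-1, Add(Mul(Add(-1, 2), -2), -5)))) = Mul(-1, Add(48, Mul(-1, Add(Mul(1, -2), -5)))) = Mul(-1, Add(48, Mul(-1, Add(-2, -5)))) = Mul(-1, Add(48, Mul(-1, -7))) = Mul(-1, Add(48, 7)) = Mul(-1, 55) = -55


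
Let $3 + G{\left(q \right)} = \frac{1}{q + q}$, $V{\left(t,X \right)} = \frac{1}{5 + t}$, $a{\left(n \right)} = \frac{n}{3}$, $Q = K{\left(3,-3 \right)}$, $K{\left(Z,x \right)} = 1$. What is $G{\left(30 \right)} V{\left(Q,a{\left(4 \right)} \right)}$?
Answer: $- \frac{179}{360} \approx -0.49722$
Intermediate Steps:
$Q = 1$
$a{\left(n \right)} = \frac{n}{3}$ ($a{\left(n \right)} = n \frac{1}{3} = \frac{n}{3}$)
$G{\left(q \right)} = -3 + \frac{1}{2 q}$ ($G{\left(q \right)} = -3 + \frac{1}{q + q} = -3 + \frac{1}{2 q}$)
$G{\left(30 \right)} V{\left(Q,a{\left(4 \right)} \right)} = \frac{-3 + \frac{1}{2 \cdot 30}}{5 + 1} = \frac{-3 + \frac{1}{2} \cdot \frac{1}{30}}{6} = \left(-3 + \frac{1}{60}\right) \frac{1}{6} = \left(- \frac{179}{60}\right) \frac{1}{6} = - \frac{179}{360}$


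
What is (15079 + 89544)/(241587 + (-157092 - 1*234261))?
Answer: -104623/149766 ≈ -0.69858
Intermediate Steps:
(15079 + 89544)/(241587 + (-157092 - 1*234261)) = 104623/(241587 + (-157092 - 234261)) = 104623/(241587 - 391353) = 104623/(-149766) = 104623*(-1/149766) = -104623/149766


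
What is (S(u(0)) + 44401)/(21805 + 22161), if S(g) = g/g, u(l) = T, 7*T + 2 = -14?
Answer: 22201/21983 ≈ 1.0099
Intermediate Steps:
T = -16/7 (T = -2/7 + (⅐)*(-14) = -2/7 - 2 = -16/7 ≈ -2.2857)
u(l) = -16/7
S(g) = 1
(S(u(0)) + 44401)/(21805 + 22161) = (1 + 44401)/(21805 + 22161) = 44402/43966 = 44402*(1/43966) = 22201/21983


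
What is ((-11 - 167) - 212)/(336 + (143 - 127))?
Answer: -195/176 ≈ -1.1080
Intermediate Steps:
((-11 - 167) - 212)/(336 + (143 - 127)) = (-178 - 212)/(336 + 16) = -390/352 = -390*1/352 = -195/176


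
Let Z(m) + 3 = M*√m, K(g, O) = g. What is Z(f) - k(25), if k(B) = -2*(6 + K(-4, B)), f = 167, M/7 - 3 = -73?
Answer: 1 - 490*√167 ≈ -6331.2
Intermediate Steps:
M = -490 (M = 21 + 7*(-73) = 21 - 511 = -490)
Z(m) = -3 - 490*√m
k(B) = -4 (k(B) = -2*(6 - 4) = -2*2 = -4)
Z(f) - k(25) = (-3 - 490*√167) - 1*(-4) = (-3 - 490*√167) + 4 = 1 - 490*√167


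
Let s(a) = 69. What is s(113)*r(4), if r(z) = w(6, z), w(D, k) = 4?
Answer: 276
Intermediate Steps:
r(z) = 4
s(113)*r(4) = 69*4 = 276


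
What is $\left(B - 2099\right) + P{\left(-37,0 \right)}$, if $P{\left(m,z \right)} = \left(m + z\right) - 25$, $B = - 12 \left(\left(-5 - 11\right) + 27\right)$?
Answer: $-2293$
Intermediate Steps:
$B = -132$ ($B = - 12 \left(\left(-5 - 11\right) + 27\right) = - 12 \left(-16 + 27\right) = \left(-12\right) 11 = -132$)
$P{\left(m,z \right)} = -25 + m + z$
$\left(B - 2099\right) + P{\left(-37,0 \right)} = \left(-132 - 2099\right) - 62 = -2231 - 62 = -2293$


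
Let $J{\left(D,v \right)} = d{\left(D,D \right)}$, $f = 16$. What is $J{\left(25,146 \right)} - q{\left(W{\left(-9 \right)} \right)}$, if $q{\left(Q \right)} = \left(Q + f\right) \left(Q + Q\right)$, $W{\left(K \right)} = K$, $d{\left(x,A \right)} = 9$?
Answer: $135$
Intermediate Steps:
$J{\left(D,v \right)} = 9$
$q{\left(Q \right)} = 2 Q \left(16 + Q\right)$ ($q{\left(Q \right)} = \left(Q + 16\right) \left(Q + Q\right) = \left(16 + Q\right) 2 Q = 2 Q \left(16 + Q\right)$)
$J{\left(25,146 \right)} - q{\left(W{\left(-9 \right)} \right)} = 9 - 2 \left(-9\right) \left(16 - 9\right) = 9 - 2 \left(-9\right) 7 = 9 - -126 = 9 + 126 = 135$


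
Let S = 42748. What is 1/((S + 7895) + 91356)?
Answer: 1/141999 ≈ 7.0423e-6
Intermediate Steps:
1/((S + 7895) + 91356) = 1/((42748 + 7895) + 91356) = 1/(50643 + 91356) = 1/141999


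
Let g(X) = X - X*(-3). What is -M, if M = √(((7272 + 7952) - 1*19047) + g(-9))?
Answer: -I*√3859 ≈ -62.121*I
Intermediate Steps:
g(X) = 4*X (g(X) = X - (-3)*X = X + 3*X = 4*X)
M = I*√3859 (M = √(((7272 + 7952) - 1*19047) + 4*(-9)) = √((15224 - 19047) - 36) = √(-3823 - 36) = √(-3859) = I*√3859 ≈ 62.121*I)
-M = -I*√3859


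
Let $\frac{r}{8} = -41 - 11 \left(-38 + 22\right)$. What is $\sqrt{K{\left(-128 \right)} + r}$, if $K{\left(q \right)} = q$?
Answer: $2 \sqrt{238} \approx 30.854$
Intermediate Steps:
$r = 1080$ ($r = 8 \left(-41 - 11 \left(-38 + 22\right)\right) = 8 \left(-41 - -176\right) = 8 \left(-41 + 176\right) = 8 \cdot 135 = 1080$)
$\sqrt{K{\left(-128 \right)} + r} = \sqrt{-128 + 1080} = \sqrt{952} = 2 \sqrt{238}$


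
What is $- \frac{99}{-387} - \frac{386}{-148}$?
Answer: $\frac{9113}{3182} \approx 2.8639$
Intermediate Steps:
$- \frac{99}{-387} - \frac{386}{-148} = \left(-99\right) \left(- \frac{1}{387}\right) - - \frac{193}{74} = \frac{11}{43} + \frac{193}{74} = \frac{9113}{3182}$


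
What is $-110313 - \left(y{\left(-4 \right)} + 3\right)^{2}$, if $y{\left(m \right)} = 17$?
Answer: $-110713$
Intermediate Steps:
$-110313 - \left(y{\left(-4 \right)} + 3\right)^{2} = -110313 - \left(17 + 3\right)^{2} = -110313 - 20^{2} = -110313 - 400 = -110713$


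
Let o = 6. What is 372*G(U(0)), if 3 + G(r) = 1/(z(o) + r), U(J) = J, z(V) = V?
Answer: -1054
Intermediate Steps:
G(r) = -3 + 1/(6 + r)
372*G(U(0)) = 372*((-17 - 3*0)/(6 + 0)) = 372*((-17 + 0)/6) = 372*((1/6)*(-17)) = 372*(-17/6) = -1054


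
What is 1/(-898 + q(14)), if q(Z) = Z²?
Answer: -1/702 ≈ -0.0014245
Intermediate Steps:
1/(-898 + q(14)) = 1/(-898 + 14²) = 1/(-898 + 196) = 1/(-702) = -1/702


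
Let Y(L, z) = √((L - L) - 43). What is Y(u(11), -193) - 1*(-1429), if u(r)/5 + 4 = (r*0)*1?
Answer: 1429 + I*√43 ≈ 1429.0 + 6.5574*I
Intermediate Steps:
u(r) = -20 (u(r) = -20 + 5*((r*0)*1) = -20 + 5*(0*1) = -20 + 5*0 = -20 + 0 = -20)
Y(L, z) = I*√43 (Y(L, z) = √(0 - 43) = √(-43) = I*√43)
Y(u(11), -193) - 1*(-1429) = I*√43 - 1*(-1429) = I*√43 + 1429 = 1429 + I*√43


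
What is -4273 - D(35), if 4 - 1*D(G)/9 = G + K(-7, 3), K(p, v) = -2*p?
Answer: -3868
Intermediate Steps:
D(G) = -90 - 9*G (D(G) = 36 - 9*(G - 2*(-7)) = 36 - 9*(G + 14) = 36 - 9*(14 + G) = 36 + (-126 - 9*G) = -90 - 9*G)
-4273 - D(35) = -4273 - (-90 - 9*35) = -4273 - (-90 - 315) = -4273 - 1*(-405) = -4273 + 405 = -3868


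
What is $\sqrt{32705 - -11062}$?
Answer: $3 \sqrt{4863} \approx 209.21$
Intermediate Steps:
$\sqrt{32705 - -11062} = \sqrt{32705 + \left(-1206 + 12268\right)} = \sqrt{32705 + 11062} = \sqrt{43767} = 3 \sqrt{4863}$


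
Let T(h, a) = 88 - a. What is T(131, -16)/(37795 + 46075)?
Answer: 52/41935 ≈ 0.0012400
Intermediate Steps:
T(131, -16)/(37795 + 46075) = (88 - 1*(-16))/(37795 + 46075) = (88 + 16)/83870 = 104*(1/83870) = 52/41935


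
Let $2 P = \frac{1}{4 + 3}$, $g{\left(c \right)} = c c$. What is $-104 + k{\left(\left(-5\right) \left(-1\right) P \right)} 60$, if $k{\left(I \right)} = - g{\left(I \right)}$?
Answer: $- \frac{5471}{49} \approx -111.65$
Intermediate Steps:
$g{\left(c \right)} = c^{2}$
$P = \frac{1}{14}$ ($P = \frac{1}{2 \left(4 + 3\right)} = \frac{1}{2 \cdot 7} = \frac{1}{2} \cdot \frac{1}{7} = \frac{1}{14} \approx 0.071429$)
$k{\left(I \right)} = - I^{2}$
$-104 + k{\left(\left(-5\right) \left(-1\right) P \right)} 60 = -104 + - \left(\left(-5\right) \left(-1\right) \frac{1}{14}\right)^{2} \cdot 60 = -104 + - \left(5 \cdot \frac{1}{14}\right)^{2} \cdot 60 = -104 + - \left(\frac{5}{14}\right)^{2} \cdot 60 = -104 + \left(-1\right) \frac{25}{196} \cdot 60 = -104 - \frac{375}{49} = - \frac{5471}{49}$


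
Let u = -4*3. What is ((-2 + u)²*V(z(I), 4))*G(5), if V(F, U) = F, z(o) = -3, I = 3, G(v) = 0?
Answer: 0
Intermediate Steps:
u = -12
((-2 + u)²*V(z(I), 4))*G(5) = ((-2 - 12)²*(-3))*0 = ((-14)²*(-3))*0 = (196*(-3))*0 = -588*0 = 0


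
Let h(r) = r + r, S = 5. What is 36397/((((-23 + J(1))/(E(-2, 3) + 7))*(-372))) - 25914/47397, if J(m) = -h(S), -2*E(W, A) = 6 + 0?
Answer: 78360883/6926733 ≈ 11.313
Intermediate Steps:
E(W, A) = -3 (E(W, A) = -(6 + 0)/2 = -½*6 = -3)
h(r) = 2*r
J(m) = -10 (J(m) = -2*5 = -1*10 = -10)
36397/((((-23 + J(1))/(E(-2, 3) + 7))*(-372))) - 25914/47397 = 36397/((((-23 - 10)/(-3 + 7))*(-372))) - 25914/47397 = 36397/((-33/4*(-372))) - 25914*1/47397 = 36397/((-33*¼*(-372))) - 1234/2257 = 36397/((-33/4*(-372))) - 1234/2257 = 36397/3069 - 1234/2257 = 78360883/6926733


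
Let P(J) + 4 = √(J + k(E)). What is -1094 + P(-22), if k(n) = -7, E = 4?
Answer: -1098 + I*√29 ≈ -1098.0 + 5.3852*I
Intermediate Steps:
P(J) = -4 + √(-7 + J) (P(J) = -4 + √(J - 7) = -4 + √(-7 + J))
-1094 + P(-22) = -1094 + (-4 + √(-7 - 22)) = -1094 + (-4 + √(-29)) = -1094 + (-4 + I*√29) = -1098 + I*√29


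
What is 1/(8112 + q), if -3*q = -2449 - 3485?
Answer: 1/10090 ≈ 9.9108e-5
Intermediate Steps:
q = 1978 (q = -(-2449 - 3485)/3 = -⅓*(-5934) = 1978)
1/(8112 + q) = 1/(8112 + 1978) = 1/10090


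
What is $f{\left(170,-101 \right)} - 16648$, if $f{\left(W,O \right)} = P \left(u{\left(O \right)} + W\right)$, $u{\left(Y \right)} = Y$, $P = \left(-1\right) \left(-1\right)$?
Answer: $-16579$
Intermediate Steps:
$P = 1$
$f{\left(W,O \right)} = O + W$ ($f{\left(W,O \right)} = 1 \left(O + W\right) = O + W$)
$f{\left(170,-101 \right)} - 16648 = \left(-101 + 170\right) - 16648 = 69 - 16648 = -16579$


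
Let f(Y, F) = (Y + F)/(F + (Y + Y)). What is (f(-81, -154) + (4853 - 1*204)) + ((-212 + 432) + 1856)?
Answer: 2125335/316 ≈ 6725.7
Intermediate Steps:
f(Y, F) = (F + Y)/(F + 2*Y)
(f(-81, -154) + (4853 - 1*204)) + ((-212 + 432) + 1856) = ((-154 - 81)/(-154 + 2*(-81)) + (4853 - 1*204)) + ((-212 + 432) + 1856) = (-235/(-154 - 162) + (4853 - 204)) + (220 + 1856) = (-235/(-316) + 4649) + 2076 = (-1/316*(-235) + 4649) + 2076 = (235/316 + 4649) + 2076 = 1469319/316 + 2076 = 2125335/316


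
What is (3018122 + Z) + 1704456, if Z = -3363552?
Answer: 1359026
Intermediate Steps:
(3018122 + Z) + 1704456 = (3018122 - 3363552) + 1704456 = -345430 + 1704456 = 1359026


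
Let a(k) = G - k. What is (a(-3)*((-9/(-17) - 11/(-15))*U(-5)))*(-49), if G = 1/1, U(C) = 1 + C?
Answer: 252448/255 ≈ 989.99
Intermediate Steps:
G = 1 (G = 1*1 = 1)
a(k) = 1 - k
(a(-3)*((-9/(-17) - 11/(-15))*U(-5)))*(-49) = ((1 - 1*(-3))*((-9/(-17) - 11/(-15))*(1 - 5)))*(-49) = ((1 + 3)*((-9*(-1/17) - 11*(-1/15))*(-4)))*(-49) = (4*((9/17 + 11/15)*(-4)))*(-49) = (4*((322/255)*(-4)))*(-49) = (4*(-1288/255))*(-49) = -5152/255*(-49) = 252448/255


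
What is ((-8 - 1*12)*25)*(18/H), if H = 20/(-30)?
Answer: 13500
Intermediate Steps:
H = -⅔ (H = 20*(-1/30) = -⅔ ≈ -0.66667)
((-8 - 1*12)*25)*(18/H) = ((-8 - 1*12)*25)*(18/(-⅔)) = ((-8 - 12)*25)*(18*(-3/2)) = -20*25*(-27) = -500*(-27) = 13500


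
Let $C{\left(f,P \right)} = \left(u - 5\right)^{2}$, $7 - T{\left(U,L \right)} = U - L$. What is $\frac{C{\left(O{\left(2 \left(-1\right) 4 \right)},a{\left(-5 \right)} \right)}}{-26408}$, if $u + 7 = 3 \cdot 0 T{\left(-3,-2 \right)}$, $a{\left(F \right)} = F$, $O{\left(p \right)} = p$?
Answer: $- \frac{18}{3301} \approx -0.0054529$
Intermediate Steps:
$T{\left(U,L \right)} = 7 + L - U$ ($T{\left(U,L \right)} = 7 - \left(U - L\right) = 7 + \left(L - U\right) = 7 + L - U$)
$u = -7$ ($u = -7 + 3 \cdot 0 \left(7 - 2 - -3\right) = -7 + 0 \left(7 - 2 + 3\right) = -7 + 0 \cdot 8 = -7 + 0 = -7$)
$C{\left(f,P \right)} = 144$ ($C{\left(f,P \right)} = \left(-7 - 5\right)^{2} = \left(-12\right)^{2} = 144$)
$\frac{C{\left(O{\left(2 \left(-1\right) 4 \right)},a{\left(-5 \right)} \right)}}{-26408} = \frac{144}{-26408} = 144 \left(- \frac{1}{26408}\right) = - \frac{18}{3301}$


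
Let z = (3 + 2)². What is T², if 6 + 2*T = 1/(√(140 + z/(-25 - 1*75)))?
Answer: (1677 - √559)²/312481 ≈ 8.7480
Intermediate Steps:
z = 25 (z = 5² = 25)
T = -3 + √559/559 (T = -3 + 1/(2*(√(140 + 25/(-25 - 1*75)))) = -3 + 1/(2*(√(140 + 25/(-25 - 75)))) = -3 + 1/(2*(√(140 + 25/(-100)))) = -3 + 1/(2*(√(140 + 25*(-1/100)))) = -3 + 1/(2*(√(140 - ¼))) = -3 + 1/(2*(√(559/4))) = -3 + 1/(2*((√559/2))) = -3 + (2*√559/559)/2 = -3 + √559/559 ≈ -2.9577)
T² = (-3 + √559/559)²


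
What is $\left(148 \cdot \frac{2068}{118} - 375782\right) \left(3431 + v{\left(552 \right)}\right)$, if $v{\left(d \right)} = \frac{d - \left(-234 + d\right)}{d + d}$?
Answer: $- \frac{6950488548179}{5428} \approx -1.2805 \cdot 10^{9}$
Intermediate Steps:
$v{\left(d \right)} = \frac{117}{d}$ ($v{\left(d \right)} = \frac{234}{2 d} = 234 \frac{1}{2 d} = \frac{117}{d}$)
$\left(148 \cdot \frac{2068}{118} - 375782\right) \left(3431 + v{\left(552 \right)}\right) = \left(148 \cdot \frac{2068}{118} - 375782\right) \left(3431 + \frac{117}{552}\right) = \left(148 \cdot 2068 \cdot \frac{1}{118} - 375782\right) \left(3431 + 117 \cdot \frac{1}{552}\right) = \left(148 \cdot \frac{1034}{59} - 375782\right) \left(3431 + \frac{39}{184}\right) = \left(\frac{153032}{59} - 375782\right) \frac{631343}{184} = \left(- \frac{22018106}{59}\right) \frac{631343}{184} = - \frac{6950488548179}{5428}$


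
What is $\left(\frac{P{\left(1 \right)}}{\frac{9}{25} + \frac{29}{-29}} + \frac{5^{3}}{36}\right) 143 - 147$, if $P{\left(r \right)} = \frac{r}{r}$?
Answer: $\frac{18157}{144} \approx 126.09$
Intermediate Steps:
$P{\left(r \right)} = 1$
$\left(\frac{P{\left(1 \right)}}{\frac{9}{25} + \frac{29}{-29}} + \frac{5^{3}}{36}\right) 143 - 147 = \left(1 \frac{1}{\frac{9}{25} + \frac{29}{-29}} + \frac{5^{3}}{36}\right) 143 - 147 = \left(1 \frac{1}{9 \cdot \frac{1}{25} + 29 \left(- \frac{1}{29}\right)} + 125 \cdot \frac{1}{36}\right) 143 - 147 = \left(1 \frac{1}{\frac{9}{25} - 1} + \frac{125}{36}\right) 143 - 147 = \left(1 \frac{1}{- \frac{16}{25}} + \frac{125}{36}\right) 143 - 147 = \left(1 \left(- \frac{25}{16}\right) + \frac{125}{36}\right) 143 - 147 = \left(- \frac{25}{16} + \frac{125}{36}\right) 143 - 147 = \frac{275}{144} \cdot 143 - 147 = \frac{39325}{144} - 147 = \frac{18157}{144}$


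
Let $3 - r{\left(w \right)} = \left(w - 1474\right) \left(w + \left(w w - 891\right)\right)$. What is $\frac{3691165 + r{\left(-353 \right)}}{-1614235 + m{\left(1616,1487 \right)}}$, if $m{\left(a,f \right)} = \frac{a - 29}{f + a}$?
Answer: $- \frac{710832208369}{5008969618} \approx -141.91$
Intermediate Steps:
$m{\left(a,f \right)} = \frac{-29 + a}{a + f}$
$r{\left(w \right)} = 3 - \left(-1474 + w\right) \left(-891 + w + w^{2}\right)$ ($r{\left(w \right)} = 3 - \left(w - 1474\right) \left(w + \left(w w - 891\right)\right) = 3 - \left(-1474 + w\right) \left(w + \left(w^{2} - 891\right)\right) = 3 - \left(-1474 + w\right) \left(w + \left(-891 + w^{2}\right)\right) = 3 - \left(-1474 + w\right) \left(-891 + w + w^{2}\right)$)
$\frac{3691165 + r{\left(-353 \right)}}{-1614235 + m{\left(1616,1487 \right)}} = \frac{3691165 + \left(-1313331 - \left(-353\right)^{3} + 1473 \left(-353\right)^{2} + 2365 \left(-353\right)\right)}{-1614235 + \frac{-29 + 1616}{1616 + 1487}} = \frac{3691165 - -225387858}{-1614235 + \frac{1}{3103} \cdot 1587} = \frac{3691165 + \left(-1313331 + 43986977 + 183549057 - 834845\right)}{-1614235 + \frac{1}{3103} \cdot 1587} = \frac{3691165 + 225387858}{-1614235 + \frac{1587}{3103}} = \frac{229079023}{- \frac{5008969618}{3103}} = 229079023 \left(- \frac{3103}{5008969618}\right) = - \frac{710832208369}{5008969618}$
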